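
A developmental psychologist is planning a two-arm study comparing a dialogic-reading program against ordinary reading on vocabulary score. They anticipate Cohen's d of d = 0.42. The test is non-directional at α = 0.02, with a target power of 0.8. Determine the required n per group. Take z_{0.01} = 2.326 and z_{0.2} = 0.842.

For two independent groups with equal n: n = 2·((z_{α/2} + z_β) / d)².
z_{α/2} + z_β = 2.326 + 0.842 = 3.168.
n = 2 × (3.168 / 0.42)² = 2 × 7.543² = 2 × 56.89 = 113.8.
Round up to the next whole participant.

n = 114 per group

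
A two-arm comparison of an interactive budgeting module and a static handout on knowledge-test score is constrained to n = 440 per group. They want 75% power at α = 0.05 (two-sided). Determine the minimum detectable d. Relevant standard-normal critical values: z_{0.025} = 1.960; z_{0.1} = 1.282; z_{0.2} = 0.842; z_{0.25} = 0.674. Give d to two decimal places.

d_min ≈ 0.18

For two independent groups of n = 440 each: d_min = (z_{α/2} + z_β)·√(2/n).
z-sum = 1.960 + 0.674 = 2.634.
d_min = 2.634 × √(2/440) = 2.634 × 0.0674 = 0.178.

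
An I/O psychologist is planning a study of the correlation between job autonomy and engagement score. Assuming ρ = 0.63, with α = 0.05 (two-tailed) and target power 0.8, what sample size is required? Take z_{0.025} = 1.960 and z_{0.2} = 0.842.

Fisher's z: C = ½·ln((1+r)/(1−r)) = ½·ln(4.4054) = 0.7414.
n = ((z_{α/2} + z_β)/C)² + 3.
(1.960 + 0.842) / 0.7414 = 2.802 / 0.7414 = 3.779.
n = 3.779² + 3 = 14.28 + 3 = 17.3.
Round up.

n = 18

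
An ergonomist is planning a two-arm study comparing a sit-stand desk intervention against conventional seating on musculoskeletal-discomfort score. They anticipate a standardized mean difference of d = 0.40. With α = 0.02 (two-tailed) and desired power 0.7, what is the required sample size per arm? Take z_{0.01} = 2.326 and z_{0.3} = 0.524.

n = 102 per group

For two independent groups with equal n: n = 2·((z_{α/2} + z_β) / d)².
z_{α/2} + z_β = 2.326 + 0.524 = 2.850.
n = 2 × (2.850 / 0.40)² = 2 × 7.125² = 2 × 50.77 = 101.5.
Round up to the next whole participant.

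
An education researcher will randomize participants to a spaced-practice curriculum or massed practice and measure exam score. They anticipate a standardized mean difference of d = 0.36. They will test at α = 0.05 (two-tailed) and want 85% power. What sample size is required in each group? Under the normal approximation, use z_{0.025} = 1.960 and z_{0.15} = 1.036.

For two independent groups with equal n: n = 2·((z_{α/2} + z_β) / d)².
z_{α/2} + z_β = 1.960 + 1.036 = 2.996.
n = 2 × (2.996 / 0.36)² = 2 × 8.322² = 2 × 69.26 = 138.5.
Round up to the next whole participant.

n = 139 per group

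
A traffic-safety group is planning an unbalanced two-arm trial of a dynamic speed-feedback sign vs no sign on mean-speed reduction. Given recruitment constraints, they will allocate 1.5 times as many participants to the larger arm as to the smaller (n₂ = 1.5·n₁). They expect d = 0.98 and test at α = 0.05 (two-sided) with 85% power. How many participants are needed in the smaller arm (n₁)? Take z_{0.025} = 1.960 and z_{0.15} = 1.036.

With allocation ratio k = n₂/n₁ = 1.5, Var(x̄₁−x̄₂) = σ²(1/n₁ + 1/(k·n₁)) = σ²·(k+1)/(k·n₁).
So n₁ = (1 + 1/k)·((z_{α/2} + z_β)/d)² = 1.667 × (2.996/0.98)².
n₁ = 1.667 × 9.35 = 15.6.
Round up: n₁ = 16, giving n₂ = 1.5 × 16 = 24.

n₁ = 16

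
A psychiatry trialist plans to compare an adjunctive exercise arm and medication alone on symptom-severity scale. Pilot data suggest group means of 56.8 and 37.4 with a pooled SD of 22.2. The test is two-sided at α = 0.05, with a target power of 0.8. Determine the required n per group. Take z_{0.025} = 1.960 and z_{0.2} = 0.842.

n = 21 per group

Cohen's d = |M₁ − M₂| / SD_pooled = |56.8 − 37.4| / 22.2 = 19.4 / 22.2 = 0.874.
For two independent groups with equal n: n = 2·((z_{α/2} + z_β) / d)².
z_{α/2} + z_β = 1.960 + 0.842 = 2.802.
n = 2 × (2.802 / 0.874)² = 2 × 3.206² = 2 × 10.28 = 20.6.
Round up to the next whole participant.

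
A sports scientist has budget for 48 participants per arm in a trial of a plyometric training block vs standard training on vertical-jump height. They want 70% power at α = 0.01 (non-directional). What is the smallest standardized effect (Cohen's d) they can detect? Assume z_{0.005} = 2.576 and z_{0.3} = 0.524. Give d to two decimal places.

For two independent groups of n = 48 each: d_min = (z_{α/2} + z_β)·√(2/n).
z-sum = 2.576 + 0.524 = 3.100.
d_min = 3.100 × √(2/48) = 3.100 × 0.2041 = 0.633.

d_min ≈ 0.63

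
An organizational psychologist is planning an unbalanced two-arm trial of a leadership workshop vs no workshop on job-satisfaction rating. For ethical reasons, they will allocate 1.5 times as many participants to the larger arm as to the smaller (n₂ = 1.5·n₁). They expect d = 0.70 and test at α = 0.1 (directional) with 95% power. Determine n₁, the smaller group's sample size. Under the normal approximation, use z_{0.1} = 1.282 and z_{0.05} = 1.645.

With allocation ratio k = n₂/n₁ = 1.5, Var(x̄₁−x̄₂) = σ²(1/n₁ + 1/(k·n₁)) = σ²·(k+1)/(k·n₁).
So n₁ = (1 + 1/k)·((z_{α} + z_β)/d)² = 1.667 × (2.927/0.70)².
n₁ = 1.667 × 17.48 = 29.1.
Round up: n₁ = 30, giving n₂ = 1.5 × 30 = 45.

n₁ = 30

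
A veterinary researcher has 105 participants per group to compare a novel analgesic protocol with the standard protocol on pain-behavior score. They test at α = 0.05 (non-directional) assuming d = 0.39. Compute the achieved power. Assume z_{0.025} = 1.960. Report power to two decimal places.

For two equal groups, power = Φ(d·√(n/2) − z_{α/2}).
d·√(n/2) = 0.39 × √(105/2) = 0.39 × 7.246 = 2.826.
z_β = 2.826 − 1.960 = 0.866.
Power = Φ(0.866) = 0.807.

power ≈ 0.81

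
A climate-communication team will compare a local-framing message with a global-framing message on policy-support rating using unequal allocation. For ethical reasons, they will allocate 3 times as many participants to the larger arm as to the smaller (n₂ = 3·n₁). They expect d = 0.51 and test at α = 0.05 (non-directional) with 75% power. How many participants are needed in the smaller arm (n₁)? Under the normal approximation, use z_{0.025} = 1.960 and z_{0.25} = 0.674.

With allocation ratio k = n₂/n₁ = 3, Var(x̄₁−x̄₂) = σ²(1/n₁ + 1/(k·n₁)) = σ²·(k+1)/(k·n₁).
So n₁ = (1 + 1/k)·((z_{α/2} + z_β)/d)² = 1.333 × (2.634/0.51)².
n₁ = 1.333 × 26.67 = 35.6.
Round up: n₁ = 36, giving n₂ = 3 × 36 = 108.

n₁ = 36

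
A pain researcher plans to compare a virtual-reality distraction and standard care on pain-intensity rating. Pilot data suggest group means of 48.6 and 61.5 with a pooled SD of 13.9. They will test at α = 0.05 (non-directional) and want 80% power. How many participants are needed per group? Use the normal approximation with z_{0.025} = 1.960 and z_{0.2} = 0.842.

n = 19 per group

Cohen's d = |M₁ − M₂| / SD_pooled = |48.6 − 61.5| / 13.9 = 12.9 / 13.9 = 0.928.
For two independent groups with equal n: n = 2·((z_{α/2} + z_β) / d)².
z_{α/2} + z_β = 1.960 + 0.842 = 2.802.
n = 2 × (2.802 / 0.928)² = 2 × 3.019² = 2 × 9.12 = 18.2.
Round up to the next whole participant.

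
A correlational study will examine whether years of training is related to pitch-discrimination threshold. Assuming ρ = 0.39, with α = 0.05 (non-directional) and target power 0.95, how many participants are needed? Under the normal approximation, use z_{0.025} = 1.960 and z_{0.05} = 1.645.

Fisher's z: C = ½·ln((1+r)/(1−r)) = ½·ln(2.2787) = 0.4118.
n = ((z_{α/2} + z_β)/C)² + 3.
(1.960 + 1.645) / 0.4118 = 3.605 / 0.4118 = 8.754.
n = 8.754² + 3 = 76.64 + 3 = 79.6.
Round up.

n = 80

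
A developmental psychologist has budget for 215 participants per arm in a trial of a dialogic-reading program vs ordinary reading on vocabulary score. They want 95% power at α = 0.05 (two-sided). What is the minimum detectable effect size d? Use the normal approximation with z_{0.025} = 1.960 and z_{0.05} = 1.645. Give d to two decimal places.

For two independent groups of n = 215 each: d_min = (z_{α/2} + z_β)·√(2/n).
z-sum = 1.960 + 1.645 = 3.605.
d_min = 3.605 × √(2/215) = 3.605 × 0.0964 = 0.348.

d_min ≈ 0.35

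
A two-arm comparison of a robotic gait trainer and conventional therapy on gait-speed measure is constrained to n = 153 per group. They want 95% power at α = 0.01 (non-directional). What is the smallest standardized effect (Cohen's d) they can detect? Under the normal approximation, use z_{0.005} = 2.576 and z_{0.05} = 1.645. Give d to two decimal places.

For two independent groups of n = 153 each: d_min = (z_{α/2} + z_β)·√(2/n).
z-sum = 2.576 + 1.645 = 4.221.
d_min = 4.221 × √(2/153) = 4.221 × 0.1143 = 0.483.

d_min ≈ 0.48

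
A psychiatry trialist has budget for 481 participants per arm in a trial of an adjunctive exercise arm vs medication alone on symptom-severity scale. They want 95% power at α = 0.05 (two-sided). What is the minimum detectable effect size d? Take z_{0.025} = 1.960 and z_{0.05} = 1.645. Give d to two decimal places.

d_min ≈ 0.23

For two independent groups of n = 481 each: d_min = (z_{α/2} + z_β)·√(2/n).
z-sum = 1.960 + 1.645 = 3.605.
d_min = 3.605 × √(2/481) = 3.605 × 0.0645 = 0.232.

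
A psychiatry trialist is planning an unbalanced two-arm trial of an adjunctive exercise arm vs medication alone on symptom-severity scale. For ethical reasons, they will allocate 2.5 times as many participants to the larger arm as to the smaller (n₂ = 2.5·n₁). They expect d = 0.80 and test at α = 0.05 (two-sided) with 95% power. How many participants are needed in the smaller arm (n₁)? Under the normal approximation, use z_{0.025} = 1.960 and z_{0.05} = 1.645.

n₁ = 29

With allocation ratio k = n₂/n₁ = 2.5, Var(x̄₁−x̄₂) = σ²(1/n₁ + 1/(k·n₁)) = σ²·(k+1)/(k·n₁).
So n₁ = (1 + 1/k)·((z_{α/2} + z_β)/d)² = 1.400 × (3.605/0.80)².
n₁ = 1.400 × 20.31 = 28.4.
Round up: n₁ = 29, giving n₂ = ⌈2.5 × 29⌉ = ⌈72.5⌉ = 73.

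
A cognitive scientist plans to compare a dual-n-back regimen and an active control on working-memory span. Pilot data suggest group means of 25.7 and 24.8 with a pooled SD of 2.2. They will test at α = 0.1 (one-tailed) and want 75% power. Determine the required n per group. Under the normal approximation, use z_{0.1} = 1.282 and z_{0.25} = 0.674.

Cohen's d = |M₁ − M₂| / SD_pooled = |25.7 − 24.8| / 2.2 = 0.9 / 2.2 = 0.409.
For two independent groups with equal n: n = 2·((z_{α} + z_β) / d)².
z_{α} + z_β = 1.282 + 0.674 = 1.956.
n = 2 × (1.956 / 0.409)² = 2 × 4.782² = 2 × 22.87 = 45.7.
Round up to the next whole participant.

n = 46 per group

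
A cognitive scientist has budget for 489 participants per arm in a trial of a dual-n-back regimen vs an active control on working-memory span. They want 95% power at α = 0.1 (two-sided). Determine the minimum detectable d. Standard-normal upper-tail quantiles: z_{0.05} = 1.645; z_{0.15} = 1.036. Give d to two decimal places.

d_min ≈ 0.21

For two independent groups of n = 489 each: d_min = (z_{α/2} + z_β)·√(2/n).
z-sum = 1.645 + 1.645 = 3.290.
d_min = 3.290 × √(2/489) = 3.290 × 0.0640 = 0.210.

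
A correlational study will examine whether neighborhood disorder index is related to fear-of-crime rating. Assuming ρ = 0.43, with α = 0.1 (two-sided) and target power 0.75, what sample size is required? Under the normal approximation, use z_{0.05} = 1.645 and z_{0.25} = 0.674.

n = 29

Fisher's z: C = ½·ln((1+r)/(1−r)) = ½·ln(2.5088) = 0.4599.
n = ((z_{α/2} + z_β)/C)² + 3.
(1.645 + 0.674) / 0.4599 = 2.319 / 0.4599 = 5.042.
n = 5.042² + 3 = 25.43 + 3 = 28.4.
Round up.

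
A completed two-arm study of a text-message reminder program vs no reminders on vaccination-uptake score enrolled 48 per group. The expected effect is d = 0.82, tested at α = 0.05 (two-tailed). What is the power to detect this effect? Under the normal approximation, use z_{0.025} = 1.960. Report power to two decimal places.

For two equal groups, power = Φ(d·√(n/2) − z_{α/2}).
d·√(n/2) = 0.82 × √(48/2) = 0.82 × 4.899 = 4.017.
z_β = 4.017 − 1.960 = 2.057.
Power = Φ(2.057) = 0.980.

power ≈ 0.98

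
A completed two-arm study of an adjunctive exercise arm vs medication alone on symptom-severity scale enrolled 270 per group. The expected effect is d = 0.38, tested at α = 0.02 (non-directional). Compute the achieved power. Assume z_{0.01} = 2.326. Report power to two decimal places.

power ≈ 0.98

For two equal groups, power = Φ(d·√(n/2) − z_{α/2}).
d·√(n/2) = 0.38 × √(270/2) = 0.38 × 11.619 = 4.415.
z_β = 4.415 − 2.326 = 2.089.
Power = Φ(2.089) = 0.982.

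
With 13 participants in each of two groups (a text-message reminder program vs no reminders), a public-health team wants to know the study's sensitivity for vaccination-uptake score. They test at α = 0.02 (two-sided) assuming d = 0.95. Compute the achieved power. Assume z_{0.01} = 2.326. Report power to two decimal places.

For two equal groups, power = Φ(d·√(n/2) − z_{α/2}).
d·√(n/2) = 0.95 × √(13/2) = 0.95 × 2.550 = 2.422.
z_β = 2.422 − 2.326 = 0.096.
Power = Φ(0.096) = 0.538.

power ≈ 0.54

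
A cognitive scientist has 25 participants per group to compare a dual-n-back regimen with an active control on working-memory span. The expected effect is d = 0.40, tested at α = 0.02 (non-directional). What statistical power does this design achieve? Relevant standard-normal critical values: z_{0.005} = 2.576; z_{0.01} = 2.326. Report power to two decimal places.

For two equal groups, power = Φ(d·√(n/2) − z_{α/2}).
d·√(n/2) = 0.40 × √(25/2) = 0.40 × 3.536 = 1.414.
z_β = 1.414 − 2.326 = -0.912.
Power = Φ(-0.912) = 0.181.

power ≈ 0.18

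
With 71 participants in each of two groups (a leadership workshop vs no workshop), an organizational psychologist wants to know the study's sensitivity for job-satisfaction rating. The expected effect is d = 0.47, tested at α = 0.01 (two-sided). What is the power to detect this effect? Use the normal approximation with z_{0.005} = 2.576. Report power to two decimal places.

For two equal groups, power = Φ(d·√(n/2) − z_{α/2}).
d·√(n/2) = 0.47 × √(71/2) = 0.47 × 5.958 = 2.800.
z_β = 2.800 − 2.576 = 0.224.
Power = Φ(0.224) = 0.589.

power ≈ 0.59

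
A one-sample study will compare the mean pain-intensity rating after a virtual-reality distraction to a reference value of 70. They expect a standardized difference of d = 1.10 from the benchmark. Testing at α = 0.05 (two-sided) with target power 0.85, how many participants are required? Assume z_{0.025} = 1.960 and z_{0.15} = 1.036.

For a one-sample test: n = ((z_{α/2} + z_β) / d)².
z_{α/2} + z_β = 1.960 + 1.036 = 2.996.
n = (2.996 / 1.10)² = 2.724² = 7.42.
Round up.

n = 8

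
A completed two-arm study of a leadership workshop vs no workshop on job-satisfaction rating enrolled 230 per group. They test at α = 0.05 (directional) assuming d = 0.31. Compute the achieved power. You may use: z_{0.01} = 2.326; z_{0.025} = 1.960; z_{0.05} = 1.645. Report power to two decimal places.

For two equal groups, power = Φ(d·√(n/2) − z_{α}).
d·√(n/2) = 0.31 × √(230/2) = 0.31 × 10.724 = 3.324.
z_β = 3.324 − 1.645 = 1.679.
Power = Φ(1.679) = 0.953.

power ≈ 0.95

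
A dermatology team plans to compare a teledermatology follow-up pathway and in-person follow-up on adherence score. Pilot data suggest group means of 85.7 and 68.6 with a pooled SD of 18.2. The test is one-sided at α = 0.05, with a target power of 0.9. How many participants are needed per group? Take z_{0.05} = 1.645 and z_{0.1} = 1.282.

Cohen's d = |M₁ − M₂| / SD_pooled = |85.7 − 68.6| / 18.2 = 17.1 / 18.2 = 0.940.
For two independent groups with equal n: n = 2·((z_{α} + z_β) / d)².
z_{α} + z_β = 1.645 + 1.282 = 2.927.
n = 2 × (2.927 / 0.940)² = 2 × 3.114² = 2 × 9.70 = 19.4.
Round up to the next whole participant.

n = 20 per group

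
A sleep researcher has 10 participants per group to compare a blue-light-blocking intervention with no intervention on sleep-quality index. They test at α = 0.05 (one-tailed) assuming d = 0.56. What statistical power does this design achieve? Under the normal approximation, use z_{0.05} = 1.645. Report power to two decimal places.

For two equal groups, power = Φ(d·√(n/2) − z_{α}).
d·√(n/2) = 0.56 × √(10/2) = 0.56 × 2.236 = 1.252.
z_β = 1.252 − 1.645 = -0.393.
Power = Φ(-0.393) = 0.347.

power ≈ 0.35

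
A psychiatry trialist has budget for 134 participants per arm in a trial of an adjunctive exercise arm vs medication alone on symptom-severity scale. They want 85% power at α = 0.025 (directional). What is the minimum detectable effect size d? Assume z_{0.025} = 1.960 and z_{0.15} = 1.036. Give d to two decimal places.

For two independent groups of n = 134 each: d_min = (z_{α} + z_β)·√(2/n).
z-sum = 1.960 + 1.036 = 2.996.
d_min = 2.996 × √(2/134) = 2.996 × 0.1222 = 0.366.

d_min ≈ 0.37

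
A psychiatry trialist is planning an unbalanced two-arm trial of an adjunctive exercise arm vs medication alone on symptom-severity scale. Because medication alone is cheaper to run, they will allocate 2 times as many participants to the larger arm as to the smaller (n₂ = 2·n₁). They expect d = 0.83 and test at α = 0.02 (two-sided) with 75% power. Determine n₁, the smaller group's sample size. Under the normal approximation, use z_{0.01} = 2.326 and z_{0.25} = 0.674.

n₁ = 20

With allocation ratio k = n₂/n₁ = 2, Var(x̄₁−x̄₂) = σ²(1/n₁ + 1/(k·n₁)) = σ²·(k+1)/(k·n₁).
So n₁ = (1 + 1/k)·((z_{α/2} + z_β)/d)² = 1.500 × (3.000/0.83)².
n₁ = 1.500 × 13.06 = 19.6.
Round up: n₁ = 20, giving n₂ = 2 × 20 = 40.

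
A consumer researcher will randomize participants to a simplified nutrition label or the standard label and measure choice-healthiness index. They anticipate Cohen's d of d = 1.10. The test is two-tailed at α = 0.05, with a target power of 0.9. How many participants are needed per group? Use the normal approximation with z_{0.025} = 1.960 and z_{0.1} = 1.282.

n = 18 per group

For two independent groups with equal n: n = 2·((z_{α/2} + z_β) / d)².
z_{α/2} + z_β = 1.960 + 1.282 = 3.242.
n = 2 × (3.242 / 1.10)² = 2 × 2.947² = 2 × 8.69 = 17.4.
Round up to the next whole participant.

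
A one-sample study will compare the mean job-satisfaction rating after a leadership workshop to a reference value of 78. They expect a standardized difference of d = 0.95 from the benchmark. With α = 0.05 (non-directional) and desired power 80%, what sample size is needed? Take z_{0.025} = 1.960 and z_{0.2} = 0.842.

n = 9

For a one-sample test: n = ((z_{α/2} + z_β) / d)².
z_{α/2} + z_β = 1.960 + 0.842 = 2.802.
n = (2.802 / 0.95)² = 2.949² = 8.70.
Round up.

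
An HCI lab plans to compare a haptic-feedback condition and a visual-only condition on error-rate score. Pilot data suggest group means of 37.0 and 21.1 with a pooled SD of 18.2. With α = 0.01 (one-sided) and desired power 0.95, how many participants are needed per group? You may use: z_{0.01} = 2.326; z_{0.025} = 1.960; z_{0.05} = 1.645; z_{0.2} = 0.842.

n = 42 per group

Cohen's d = |M₁ − M₂| / SD_pooled = |37.0 − 21.1| / 18.2 = 15.9 / 18.2 = 0.874.
For two independent groups with equal n: n = 2·((z_{α} + z_β) / d)².
z_{α} + z_β = 2.326 + 1.645 = 3.971.
n = 2 × (3.971 / 0.874)² = 2 × 4.543² = 2 × 20.64 = 41.3.
Round up to the next whole participant.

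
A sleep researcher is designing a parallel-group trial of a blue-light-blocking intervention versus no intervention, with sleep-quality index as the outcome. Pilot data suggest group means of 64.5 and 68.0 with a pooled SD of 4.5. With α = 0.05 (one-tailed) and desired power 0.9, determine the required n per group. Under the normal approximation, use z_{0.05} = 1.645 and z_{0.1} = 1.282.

n = 29 per group

Cohen's d = |M₁ − M₂| / SD_pooled = |64.5 − 68.0| / 4.5 = 3.5 / 4.5 = 0.778.
For two independent groups with equal n: n = 2·((z_{α} + z_β) / d)².
z_{α} + z_β = 1.645 + 1.282 = 2.927.
n = 2 × (2.927 / 0.778)² = 2 × 3.762² = 2 × 14.15 = 28.3.
Round up to the next whole participant.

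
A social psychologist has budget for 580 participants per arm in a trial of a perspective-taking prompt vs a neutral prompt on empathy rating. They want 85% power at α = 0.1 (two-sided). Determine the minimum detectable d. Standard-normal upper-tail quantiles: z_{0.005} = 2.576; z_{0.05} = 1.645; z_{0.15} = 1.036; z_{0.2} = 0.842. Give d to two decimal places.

d_min ≈ 0.16

For two independent groups of n = 580 each: d_min = (z_{α/2} + z_β)·√(2/n).
z-sum = 1.645 + 1.036 = 2.681.
d_min = 2.681 × √(2/580) = 2.681 × 0.0587 = 0.157.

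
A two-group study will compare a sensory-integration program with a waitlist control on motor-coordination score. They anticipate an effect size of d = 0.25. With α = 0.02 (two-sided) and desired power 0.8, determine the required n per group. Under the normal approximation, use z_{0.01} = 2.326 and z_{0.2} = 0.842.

n = 322 per group

For two independent groups with equal n: n = 2·((z_{α/2} + z_β) / d)².
z_{α/2} + z_β = 2.326 + 0.842 = 3.168.
n = 2 × (3.168 / 0.25)² = 2 × 12.672² = 2 × 160.58 = 321.2.
Round up to the next whole participant.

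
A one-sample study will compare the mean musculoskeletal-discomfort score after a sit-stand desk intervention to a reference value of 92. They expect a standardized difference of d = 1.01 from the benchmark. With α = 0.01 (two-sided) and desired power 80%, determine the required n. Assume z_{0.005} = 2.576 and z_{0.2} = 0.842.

For a one-sample test: n = ((z_{α/2} + z_β) / d)².
z_{α/2} + z_β = 2.576 + 0.842 = 3.418.
n = (3.418 / 1.01)² = 3.384² = 11.45.
Round up.

n = 12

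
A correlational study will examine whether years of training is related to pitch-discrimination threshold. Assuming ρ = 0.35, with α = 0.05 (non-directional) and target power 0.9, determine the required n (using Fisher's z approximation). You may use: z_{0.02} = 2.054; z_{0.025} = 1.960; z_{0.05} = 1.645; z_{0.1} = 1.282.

Fisher's z: C = ½·ln((1+r)/(1−r)) = ½·ln(2.0769) = 0.3654.
n = ((z_{α/2} + z_β)/C)² + 3.
(1.960 + 1.282) / 0.3654 = 3.242 / 0.3654 = 8.872.
n = 8.872² + 3 = 78.72 + 3 = 81.7.
Round up.

n = 82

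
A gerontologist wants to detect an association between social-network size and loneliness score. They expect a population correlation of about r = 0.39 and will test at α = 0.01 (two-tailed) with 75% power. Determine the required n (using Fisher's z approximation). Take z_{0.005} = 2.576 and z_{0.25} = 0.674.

Fisher's z: C = ½·ln((1+r)/(1−r)) = ½·ln(2.2787) = 0.4118.
n = ((z_{α/2} + z_β)/C)² + 3.
(2.576 + 0.674) / 0.4118 = 3.250 / 0.4118 = 7.892.
n = 7.892² + 3 = 62.29 + 3 = 65.3.
Round up.

n = 66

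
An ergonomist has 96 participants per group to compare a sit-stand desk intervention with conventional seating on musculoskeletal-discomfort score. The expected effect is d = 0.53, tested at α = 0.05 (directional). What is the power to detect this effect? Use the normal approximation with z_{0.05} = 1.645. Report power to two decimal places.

power ≈ 0.98

For two equal groups, power = Φ(d·√(n/2) − z_{α}).
d·√(n/2) = 0.53 × √(96/2) = 0.53 × 6.928 = 3.672.
z_β = 3.672 − 1.645 = 2.027.
Power = Φ(2.027) = 0.979.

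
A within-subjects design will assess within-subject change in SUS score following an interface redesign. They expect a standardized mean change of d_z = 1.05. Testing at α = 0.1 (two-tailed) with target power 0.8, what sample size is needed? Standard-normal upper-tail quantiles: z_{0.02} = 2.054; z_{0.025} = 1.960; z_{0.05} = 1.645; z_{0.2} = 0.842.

For a paired (one-sample on differences) test: n = ((z_{α/2} + z_β) / d)².
z_{α/2} + z_β = 1.645 + 0.842 = 2.487.
n = (2.487 / 1.05)² = 2.369² = 5.61.
Round up.

n = 6 pairs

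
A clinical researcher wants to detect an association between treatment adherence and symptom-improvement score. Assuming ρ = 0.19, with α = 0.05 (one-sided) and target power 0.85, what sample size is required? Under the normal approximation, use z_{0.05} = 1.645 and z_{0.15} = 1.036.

Fisher's z: C = ½·ln((1+r)/(1−r)) = ½·ln(1.4691) = 0.1923.
n = ((z_{α} + z_β)/C)² + 3.
(1.645 + 1.036) / 0.1923 = 2.681 / 0.1923 = 13.942.
n = 13.942² + 3 = 194.37 + 3 = 197.4.
Round up.

n = 198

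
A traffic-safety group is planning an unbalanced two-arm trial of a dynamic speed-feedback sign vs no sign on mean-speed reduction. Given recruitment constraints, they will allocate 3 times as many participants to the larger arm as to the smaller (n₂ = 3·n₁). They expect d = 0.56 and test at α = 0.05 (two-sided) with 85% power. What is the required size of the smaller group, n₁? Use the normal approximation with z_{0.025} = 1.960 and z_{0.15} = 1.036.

With allocation ratio k = n₂/n₁ = 3, Var(x̄₁−x̄₂) = σ²(1/n₁ + 1/(k·n₁)) = σ²·(k+1)/(k·n₁).
So n₁ = (1 + 1/k)·((z_{α/2} + z_β)/d)² = 1.333 × (2.996/0.56)².
n₁ = 1.333 × 28.62 = 38.2.
Round up: n₁ = 39, giving n₂ = 3 × 39 = 117.

n₁ = 39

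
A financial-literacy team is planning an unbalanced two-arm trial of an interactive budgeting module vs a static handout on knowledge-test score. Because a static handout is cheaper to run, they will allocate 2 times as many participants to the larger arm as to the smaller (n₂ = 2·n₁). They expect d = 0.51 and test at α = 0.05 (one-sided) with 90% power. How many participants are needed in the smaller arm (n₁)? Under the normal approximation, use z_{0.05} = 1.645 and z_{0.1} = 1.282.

With allocation ratio k = n₂/n₁ = 2, Var(x̄₁−x̄₂) = σ²(1/n₁ + 1/(k·n₁)) = σ²·(k+1)/(k·n₁).
So n₁ = (1 + 1/k)·((z_{α} + z_β)/d)² = 1.500 × (2.927/0.51)².
n₁ = 1.500 × 32.94 = 49.4.
Round up: n₁ = 50, giving n₂ = 2 × 50 = 100.

n₁ = 50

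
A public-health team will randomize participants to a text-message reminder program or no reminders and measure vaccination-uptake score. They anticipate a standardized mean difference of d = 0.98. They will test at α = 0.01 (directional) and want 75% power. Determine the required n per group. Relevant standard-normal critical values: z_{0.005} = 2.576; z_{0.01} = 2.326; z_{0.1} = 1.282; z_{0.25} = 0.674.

For two independent groups with equal n: n = 2·((z_{α} + z_β) / d)².
z_{α} + z_β = 2.326 + 0.674 = 3.000.
n = 2 × (3.000 / 0.98)² = 2 × 3.061² = 2 × 9.37 = 18.7.
Round up to the next whole participant.

n = 19 per group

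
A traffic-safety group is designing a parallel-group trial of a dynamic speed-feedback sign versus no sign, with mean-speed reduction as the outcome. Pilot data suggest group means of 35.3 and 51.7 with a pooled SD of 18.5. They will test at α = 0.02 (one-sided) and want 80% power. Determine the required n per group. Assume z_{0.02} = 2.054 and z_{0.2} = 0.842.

Cohen's d = |M₁ − M₂| / SD_pooled = |35.3 − 51.7| / 18.5 = 16.4 / 18.5 = 0.886.
For two independent groups with equal n: n = 2·((z_{α} + z_β) / d)².
z_{α} + z_β = 2.054 + 0.842 = 2.896.
n = 2 × (2.896 / 0.886)² = 2 × 3.269² = 2 × 10.68 = 21.4.
Round up to the next whole participant.

n = 22 per group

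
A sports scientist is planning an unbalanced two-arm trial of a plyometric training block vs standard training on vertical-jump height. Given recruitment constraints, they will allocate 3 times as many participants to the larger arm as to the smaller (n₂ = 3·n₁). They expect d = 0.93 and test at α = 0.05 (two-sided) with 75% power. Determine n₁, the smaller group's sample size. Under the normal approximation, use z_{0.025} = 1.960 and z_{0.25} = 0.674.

n₁ = 11

With allocation ratio k = n₂/n₁ = 3, Var(x̄₁−x̄₂) = σ²(1/n₁ + 1/(k·n₁)) = σ²·(k+1)/(k·n₁).
So n₁ = (1 + 1/k)·((z_{α/2} + z_β)/d)² = 1.333 × (2.634/0.93)².
n₁ = 1.333 × 8.02 = 10.7.
Round up: n₁ = 11, giving n₂ = 3 × 11 = 33.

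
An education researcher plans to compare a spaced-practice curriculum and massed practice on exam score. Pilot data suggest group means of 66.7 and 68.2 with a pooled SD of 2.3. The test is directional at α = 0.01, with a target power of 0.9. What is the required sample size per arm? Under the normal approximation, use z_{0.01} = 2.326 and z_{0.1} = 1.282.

n = 62 per group

Cohen's d = |M₁ − M₂| / SD_pooled = |66.7 − 68.2| / 2.3 = 1.5 / 2.3 = 0.652.
For two independent groups with equal n: n = 2·((z_{α} + z_β) / d)².
z_{α} + z_β = 2.326 + 1.282 = 3.608.
n = 2 × (3.608 / 0.652)² = 2 × 5.534² = 2 × 30.62 = 61.2.
Round up to the next whole participant.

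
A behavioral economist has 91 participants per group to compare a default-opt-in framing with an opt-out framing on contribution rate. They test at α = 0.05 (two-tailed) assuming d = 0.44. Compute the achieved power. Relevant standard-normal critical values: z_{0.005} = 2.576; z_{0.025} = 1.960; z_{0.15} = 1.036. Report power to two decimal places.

power ≈ 0.84

For two equal groups, power = Φ(d·√(n/2) − z_{α/2}).
d·√(n/2) = 0.44 × √(91/2) = 0.44 × 6.745 = 2.968.
z_β = 2.968 − 1.960 = 1.008.
Power = Φ(1.008) = 0.843.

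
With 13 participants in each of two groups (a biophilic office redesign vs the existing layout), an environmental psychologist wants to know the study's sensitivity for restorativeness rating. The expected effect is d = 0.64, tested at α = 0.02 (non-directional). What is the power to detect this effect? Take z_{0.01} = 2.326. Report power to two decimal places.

For two equal groups, power = Φ(d·√(n/2) − z_{α/2}).
d·√(n/2) = 0.64 × √(13/2) = 0.64 × 2.550 = 1.632.
z_β = 1.632 − 2.326 = -0.694.
Power = Φ(-0.694) = 0.244.

power ≈ 0.24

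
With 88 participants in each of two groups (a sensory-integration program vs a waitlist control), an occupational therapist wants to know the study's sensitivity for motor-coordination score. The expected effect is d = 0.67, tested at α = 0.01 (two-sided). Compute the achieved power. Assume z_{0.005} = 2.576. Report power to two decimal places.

For two equal groups, power = Φ(d·√(n/2) − z_{α/2}).
d·√(n/2) = 0.67 × √(88/2) = 0.67 × 6.633 = 4.444.
z_β = 4.444 − 2.576 = 1.868.
Power = Φ(1.868) = 0.969.

power ≈ 0.97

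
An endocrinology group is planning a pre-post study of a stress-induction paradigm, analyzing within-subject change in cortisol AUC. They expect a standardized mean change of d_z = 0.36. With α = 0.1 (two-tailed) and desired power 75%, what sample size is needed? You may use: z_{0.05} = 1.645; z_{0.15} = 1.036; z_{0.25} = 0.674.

n = 42 pairs

For a paired (one-sample on differences) test: n = ((z_{α/2} + z_β) / d)².
z_{α/2} + z_β = 1.645 + 0.674 = 2.319.
n = (2.319 / 0.36)² = 6.442² = 41.50.
Round up.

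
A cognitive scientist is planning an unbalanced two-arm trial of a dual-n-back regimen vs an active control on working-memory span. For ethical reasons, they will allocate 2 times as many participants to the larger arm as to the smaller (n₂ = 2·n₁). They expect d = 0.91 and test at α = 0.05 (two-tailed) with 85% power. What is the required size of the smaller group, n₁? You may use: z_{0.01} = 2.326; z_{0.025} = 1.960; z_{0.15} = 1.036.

n₁ = 17

With allocation ratio k = n₂/n₁ = 2, Var(x̄₁−x̄₂) = σ²(1/n₁ + 1/(k·n₁)) = σ²·(k+1)/(k·n₁).
So n₁ = (1 + 1/k)·((z_{α/2} + z_β)/d)² = 1.500 × (2.996/0.91)².
n₁ = 1.500 × 10.84 = 16.3.
Round up: n₁ = 17, giving n₂ = 2 × 17 = 34.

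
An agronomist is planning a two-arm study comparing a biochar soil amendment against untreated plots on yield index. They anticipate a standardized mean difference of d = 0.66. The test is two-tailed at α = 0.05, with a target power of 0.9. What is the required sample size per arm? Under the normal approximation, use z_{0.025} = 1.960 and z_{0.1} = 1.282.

n = 49 per group

For two independent groups with equal n: n = 2·((z_{α/2} + z_β) / d)².
z_{α/2} + z_β = 1.960 + 1.282 = 3.242.
n = 2 × (3.242 / 0.66)² = 2 × 4.912² = 2 × 24.13 = 48.3.
Round up to the next whole participant.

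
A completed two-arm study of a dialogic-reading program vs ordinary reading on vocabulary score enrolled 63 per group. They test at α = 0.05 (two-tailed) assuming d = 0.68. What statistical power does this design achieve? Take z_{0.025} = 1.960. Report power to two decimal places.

For two equal groups, power = Φ(d·√(n/2) − z_{α/2}).
d·√(n/2) = 0.68 × √(63/2) = 0.68 × 5.612 = 3.816.
z_β = 3.816 − 1.960 = 1.856.
Power = Φ(1.856) = 0.968.

power ≈ 0.97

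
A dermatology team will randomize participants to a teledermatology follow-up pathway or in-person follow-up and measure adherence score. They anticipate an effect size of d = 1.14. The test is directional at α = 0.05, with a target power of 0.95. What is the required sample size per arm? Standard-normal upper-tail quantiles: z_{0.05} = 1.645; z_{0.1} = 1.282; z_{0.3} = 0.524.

n = 17 per group

For two independent groups with equal n: n = 2·((z_{α} + z_β) / d)².
z_{α} + z_β = 1.645 + 1.645 = 3.290.
n = 2 × (3.290 / 1.14)² = 2 × 2.886² = 2 × 8.33 = 16.7.
Round up to the next whole participant.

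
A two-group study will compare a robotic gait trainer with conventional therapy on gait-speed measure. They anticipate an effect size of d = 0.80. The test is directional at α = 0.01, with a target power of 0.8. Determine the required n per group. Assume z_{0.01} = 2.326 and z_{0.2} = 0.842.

For two independent groups with equal n: n = 2·((z_{α} + z_β) / d)².
z_{α} + z_β = 2.326 + 0.842 = 3.168.
n = 2 × (3.168 / 0.80)² = 2 × 3.960² = 2 × 15.68 = 31.4.
Round up to the next whole participant.

n = 32 per group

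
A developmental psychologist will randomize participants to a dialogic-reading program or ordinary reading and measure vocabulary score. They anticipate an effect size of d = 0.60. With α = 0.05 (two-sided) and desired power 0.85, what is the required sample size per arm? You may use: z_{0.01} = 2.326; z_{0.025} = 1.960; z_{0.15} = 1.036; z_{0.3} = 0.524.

n = 50 per group

For two independent groups with equal n: n = 2·((z_{α/2} + z_β) / d)².
z_{α/2} + z_β = 1.960 + 1.036 = 2.996.
n = 2 × (2.996 / 0.60)² = 2 × 4.993² = 2 × 24.93 = 49.9.
Round up to the next whole participant.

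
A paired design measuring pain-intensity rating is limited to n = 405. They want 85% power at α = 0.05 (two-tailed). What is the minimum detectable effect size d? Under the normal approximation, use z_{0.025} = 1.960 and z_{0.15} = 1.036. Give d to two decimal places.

d_min ≈ 0.15

For a single sample (or paired design) of n = 405: d_min = (z_{α/2} + z_β)/√n.
z-sum = 1.960 + 1.036 = 2.996.
d_min = 2.996 / √405 = 2.996 / 20.125 = 0.149.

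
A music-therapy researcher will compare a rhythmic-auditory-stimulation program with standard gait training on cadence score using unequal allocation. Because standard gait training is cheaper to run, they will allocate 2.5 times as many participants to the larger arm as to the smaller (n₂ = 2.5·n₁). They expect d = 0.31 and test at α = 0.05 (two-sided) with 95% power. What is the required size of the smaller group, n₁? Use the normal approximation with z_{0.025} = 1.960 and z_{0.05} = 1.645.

With allocation ratio k = n₂/n₁ = 2.5, Var(x̄₁−x̄₂) = σ²(1/n₁ + 1/(k·n₁)) = σ²·(k+1)/(k·n₁).
So n₁ = (1 + 1/k)·((z_{α/2} + z_β)/d)² = 1.400 × (3.605/0.31)².
n₁ = 1.400 × 135.23 = 189.3.
Round up: n₁ = 190, giving n₂ = 2.5 × 190 = 475.

n₁ = 190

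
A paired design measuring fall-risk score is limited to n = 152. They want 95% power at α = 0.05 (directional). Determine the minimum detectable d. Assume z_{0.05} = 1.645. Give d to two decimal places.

For a single sample (or paired design) of n = 152: d_min = (z_{α} + z_β)/√n.
z-sum = 1.645 + 1.645 = 3.290.
d_min = 3.290 / √152 = 3.290 / 12.329 = 0.267.

d_min ≈ 0.27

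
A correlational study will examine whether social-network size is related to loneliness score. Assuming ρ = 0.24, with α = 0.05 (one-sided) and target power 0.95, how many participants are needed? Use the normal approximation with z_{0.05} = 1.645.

n = 184

Fisher's z: C = ½·ln((1+r)/(1−r)) = ½·ln(1.6316) = 0.2448.
n = ((z_{α} + z_β)/C)² + 3.
(1.645 + 1.645) / 0.2448 = 3.290 / 0.2448 = 13.440.
n = 13.440² + 3 = 180.62 + 3 = 183.6.
Round up.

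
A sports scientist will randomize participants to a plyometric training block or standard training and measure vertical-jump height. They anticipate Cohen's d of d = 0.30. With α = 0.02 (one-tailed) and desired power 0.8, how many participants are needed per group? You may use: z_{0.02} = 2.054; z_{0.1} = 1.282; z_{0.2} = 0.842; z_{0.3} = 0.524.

For two independent groups with equal n: n = 2·((z_{α} + z_β) / d)².
z_{α} + z_β = 2.054 + 0.842 = 2.896.
n = 2 × (2.896 / 0.30)² = 2 × 9.653² = 2 × 93.19 = 186.4.
Round up to the next whole participant.

n = 187 per group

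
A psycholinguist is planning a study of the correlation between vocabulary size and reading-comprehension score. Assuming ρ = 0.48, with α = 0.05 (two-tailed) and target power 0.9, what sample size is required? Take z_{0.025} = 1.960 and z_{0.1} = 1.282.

Fisher's z: C = ½·ln((1+r)/(1−r)) = ½·ln(2.8462) = 0.5230.
n = ((z_{α/2} + z_β)/C)² + 3.
(1.960 + 1.282) / 0.5230 = 3.242 / 0.5230 = 6.199.
n = 6.199² + 3 = 38.43 + 3 = 41.4.
Round up.

n = 42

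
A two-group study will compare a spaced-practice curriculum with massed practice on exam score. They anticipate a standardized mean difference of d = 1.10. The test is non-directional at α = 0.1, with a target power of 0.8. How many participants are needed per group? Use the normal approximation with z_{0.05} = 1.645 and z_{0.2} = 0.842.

For two independent groups with equal n: n = 2·((z_{α/2} + z_β) / d)².
z_{α/2} + z_β = 1.645 + 0.842 = 2.487.
n = 2 × (2.487 / 1.10)² = 2 × 2.261² = 2 × 5.11 = 10.2.
Round up to the next whole participant.

n = 11 per group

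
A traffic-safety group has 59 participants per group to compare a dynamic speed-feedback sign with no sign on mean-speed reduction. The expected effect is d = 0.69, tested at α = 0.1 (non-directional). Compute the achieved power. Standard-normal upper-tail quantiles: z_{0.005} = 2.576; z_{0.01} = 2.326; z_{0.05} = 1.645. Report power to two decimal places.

For two equal groups, power = Φ(d·√(n/2) − z_{α/2}).
d·√(n/2) = 0.69 × √(59/2) = 0.69 × 5.431 = 3.748.
z_β = 3.748 − 1.645 = 2.103.
Power = Φ(2.103) = 0.982.

power ≈ 0.98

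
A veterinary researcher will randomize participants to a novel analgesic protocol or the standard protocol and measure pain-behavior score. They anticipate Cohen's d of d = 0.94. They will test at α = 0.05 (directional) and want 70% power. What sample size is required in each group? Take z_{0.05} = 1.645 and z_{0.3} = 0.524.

n = 11 per group

For two independent groups with equal n: n = 2·((z_{α} + z_β) / d)².
z_{α} + z_β = 1.645 + 0.524 = 2.169.
n = 2 × (2.169 / 0.94)² = 2 × 2.307² = 2 × 5.32 = 10.6.
Round up to the next whole participant.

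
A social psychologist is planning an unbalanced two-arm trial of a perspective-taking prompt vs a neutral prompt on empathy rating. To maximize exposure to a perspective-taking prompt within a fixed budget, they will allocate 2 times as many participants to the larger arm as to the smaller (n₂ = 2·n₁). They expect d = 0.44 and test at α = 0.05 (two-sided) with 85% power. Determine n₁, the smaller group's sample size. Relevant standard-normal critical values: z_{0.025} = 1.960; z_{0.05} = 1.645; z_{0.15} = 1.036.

With allocation ratio k = n₂/n₁ = 2, Var(x̄₁−x̄₂) = σ²(1/n₁ + 1/(k·n₁)) = σ²·(k+1)/(k·n₁).
So n₁ = (1 + 1/k)·((z_{α/2} + z_β)/d)² = 1.500 × (2.996/0.44)².
n₁ = 1.500 × 46.36 = 69.5.
Round up: n₁ = 70, giving n₂ = 2 × 70 = 140.

n₁ = 70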